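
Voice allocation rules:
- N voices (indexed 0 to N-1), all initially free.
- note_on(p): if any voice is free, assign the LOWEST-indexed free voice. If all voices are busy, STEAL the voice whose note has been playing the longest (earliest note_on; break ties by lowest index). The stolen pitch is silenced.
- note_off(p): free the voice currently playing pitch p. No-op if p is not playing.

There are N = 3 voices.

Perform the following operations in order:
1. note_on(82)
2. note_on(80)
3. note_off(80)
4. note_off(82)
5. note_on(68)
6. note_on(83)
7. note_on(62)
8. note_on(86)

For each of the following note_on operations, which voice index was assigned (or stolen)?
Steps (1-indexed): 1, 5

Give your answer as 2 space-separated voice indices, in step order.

Answer: 0 0

Derivation:
Op 1: note_on(82): voice 0 is free -> assigned | voices=[82 - -]
Op 2: note_on(80): voice 1 is free -> assigned | voices=[82 80 -]
Op 3: note_off(80): free voice 1 | voices=[82 - -]
Op 4: note_off(82): free voice 0 | voices=[- - -]
Op 5: note_on(68): voice 0 is free -> assigned | voices=[68 - -]
Op 6: note_on(83): voice 1 is free -> assigned | voices=[68 83 -]
Op 7: note_on(62): voice 2 is free -> assigned | voices=[68 83 62]
Op 8: note_on(86): all voices busy, STEAL voice 0 (pitch 68, oldest) -> assign | voices=[86 83 62]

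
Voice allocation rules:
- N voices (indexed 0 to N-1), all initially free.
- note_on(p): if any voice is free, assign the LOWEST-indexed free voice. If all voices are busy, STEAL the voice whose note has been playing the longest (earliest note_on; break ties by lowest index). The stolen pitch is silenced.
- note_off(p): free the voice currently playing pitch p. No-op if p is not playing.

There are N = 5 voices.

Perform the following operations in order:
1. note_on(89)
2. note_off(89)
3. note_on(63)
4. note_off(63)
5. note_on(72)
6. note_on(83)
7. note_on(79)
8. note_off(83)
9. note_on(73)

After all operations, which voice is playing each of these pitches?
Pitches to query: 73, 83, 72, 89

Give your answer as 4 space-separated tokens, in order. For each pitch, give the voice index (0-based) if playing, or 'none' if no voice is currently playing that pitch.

Op 1: note_on(89): voice 0 is free -> assigned | voices=[89 - - - -]
Op 2: note_off(89): free voice 0 | voices=[- - - - -]
Op 3: note_on(63): voice 0 is free -> assigned | voices=[63 - - - -]
Op 4: note_off(63): free voice 0 | voices=[- - - - -]
Op 5: note_on(72): voice 0 is free -> assigned | voices=[72 - - - -]
Op 6: note_on(83): voice 1 is free -> assigned | voices=[72 83 - - -]
Op 7: note_on(79): voice 2 is free -> assigned | voices=[72 83 79 - -]
Op 8: note_off(83): free voice 1 | voices=[72 - 79 - -]
Op 9: note_on(73): voice 1 is free -> assigned | voices=[72 73 79 - -]

Answer: 1 none 0 none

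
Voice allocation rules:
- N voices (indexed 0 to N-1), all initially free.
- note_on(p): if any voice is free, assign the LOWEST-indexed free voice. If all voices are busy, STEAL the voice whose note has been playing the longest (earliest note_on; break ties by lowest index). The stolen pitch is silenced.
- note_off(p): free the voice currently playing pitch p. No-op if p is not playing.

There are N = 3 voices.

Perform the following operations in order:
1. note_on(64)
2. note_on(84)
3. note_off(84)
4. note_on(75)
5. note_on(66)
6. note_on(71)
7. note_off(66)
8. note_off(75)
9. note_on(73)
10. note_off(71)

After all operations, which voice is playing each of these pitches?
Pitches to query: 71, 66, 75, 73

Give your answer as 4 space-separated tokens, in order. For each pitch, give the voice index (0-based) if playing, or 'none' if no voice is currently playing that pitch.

Answer: none none none 1

Derivation:
Op 1: note_on(64): voice 0 is free -> assigned | voices=[64 - -]
Op 2: note_on(84): voice 1 is free -> assigned | voices=[64 84 -]
Op 3: note_off(84): free voice 1 | voices=[64 - -]
Op 4: note_on(75): voice 1 is free -> assigned | voices=[64 75 -]
Op 5: note_on(66): voice 2 is free -> assigned | voices=[64 75 66]
Op 6: note_on(71): all voices busy, STEAL voice 0 (pitch 64, oldest) -> assign | voices=[71 75 66]
Op 7: note_off(66): free voice 2 | voices=[71 75 -]
Op 8: note_off(75): free voice 1 | voices=[71 - -]
Op 9: note_on(73): voice 1 is free -> assigned | voices=[71 73 -]
Op 10: note_off(71): free voice 0 | voices=[- 73 -]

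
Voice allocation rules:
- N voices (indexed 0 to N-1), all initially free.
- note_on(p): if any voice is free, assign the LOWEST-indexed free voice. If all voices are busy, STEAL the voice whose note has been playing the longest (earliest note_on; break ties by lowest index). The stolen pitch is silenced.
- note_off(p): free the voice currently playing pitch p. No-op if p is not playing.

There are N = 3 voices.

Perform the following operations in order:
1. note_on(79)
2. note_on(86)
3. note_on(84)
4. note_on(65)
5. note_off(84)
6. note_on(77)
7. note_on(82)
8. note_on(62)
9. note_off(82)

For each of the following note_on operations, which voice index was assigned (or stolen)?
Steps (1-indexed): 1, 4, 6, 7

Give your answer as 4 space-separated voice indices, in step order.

Answer: 0 0 2 1

Derivation:
Op 1: note_on(79): voice 0 is free -> assigned | voices=[79 - -]
Op 2: note_on(86): voice 1 is free -> assigned | voices=[79 86 -]
Op 3: note_on(84): voice 2 is free -> assigned | voices=[79 86 84]
Op 4: note_on(65): all voices busy, STEAL voice 0 (pitch 79, oldest) -> assign | voices=[65 86 84]
Op 5: note_off(84): free voice 2 | voices=[65 86 -]
Op 6: note_on(77): voice 2 is free -> assigned | voices=[65 86 77]
Op 7: note_on(82): all voices busy, STEAL voice 1 (pitch 86, oldest) -> assign | voices=[65 82 77]
Op 8: note_on(62): all voices busy, STEAL voice 0 (pitch 65, oldest) -> assign | voices=[62 82 77]
Op 9: note_off(82): free voice 1 | voices=[62 - 77]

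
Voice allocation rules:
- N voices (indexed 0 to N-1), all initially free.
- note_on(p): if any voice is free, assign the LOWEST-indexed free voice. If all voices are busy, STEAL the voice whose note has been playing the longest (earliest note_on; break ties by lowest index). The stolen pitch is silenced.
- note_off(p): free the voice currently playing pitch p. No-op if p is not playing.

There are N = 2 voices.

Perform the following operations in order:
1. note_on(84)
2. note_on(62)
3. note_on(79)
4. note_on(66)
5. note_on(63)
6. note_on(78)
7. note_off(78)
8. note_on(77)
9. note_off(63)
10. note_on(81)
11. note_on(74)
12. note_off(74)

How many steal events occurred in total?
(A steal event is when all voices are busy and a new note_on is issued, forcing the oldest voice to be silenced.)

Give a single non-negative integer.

Op 1: note_on(84): voice 0 is free -> assigned | voices=[84 -]
Op 2: note_on(62): voice 1 is free -> assigned | voices=[84 62]
Op 3: note_on(79): all voices busy, STEAL voice 0 (pitch 84, oldest) -> assign | voices=[79 62]
Op 4: note_on(66): all voices busy, STEAL voice 1 (pitch 62, oldest) -> assign | voices=[79 66]
Op 5: note_on(63): all voices busy, STEAL voice 0 (pitch 79, oldest) -> assign | voices=[63 66]
Op 6: note_on(78): all voices busy, STEAL voice 1 (pitch 66, oldest) -> assign | voices=[63 78]
Op 7: note_off(78): free voice 1 | voices=[63 -]
Op 8: note_on(77): voice 1 is free -> assigned | voices=[63 77]
Op 9: note_off(63): free voice 0 | voices=[- 77]
Op 10: note_on(81): voice 0 is free -> assigned | voices=[81 77]
Op 11: note_on(74): all voices busy, STEAL voice 1 (pitch 77, oldest) -> assign | voices=[81 74]
Op 12: note_off(74): free voice 1 | voices=[81 -]

Answer: 5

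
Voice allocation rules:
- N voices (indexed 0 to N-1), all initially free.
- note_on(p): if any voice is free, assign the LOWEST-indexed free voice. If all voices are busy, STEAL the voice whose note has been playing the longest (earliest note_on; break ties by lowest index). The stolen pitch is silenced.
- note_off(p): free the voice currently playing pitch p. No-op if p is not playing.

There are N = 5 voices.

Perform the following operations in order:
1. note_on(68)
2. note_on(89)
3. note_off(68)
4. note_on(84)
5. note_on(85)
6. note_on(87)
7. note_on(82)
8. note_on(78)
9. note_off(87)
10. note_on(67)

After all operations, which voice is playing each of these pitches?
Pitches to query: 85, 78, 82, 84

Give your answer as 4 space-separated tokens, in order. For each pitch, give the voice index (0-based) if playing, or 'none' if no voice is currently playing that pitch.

Op 1: note_on(68): voice 0 is free -> assigned | voices=[68 - - - -]
Op 2: note_on(89): voice 1 is free -> assigned | voices=[68 89 - - -]
Op 3: note_off(68): free voice 0 | voices=[- 89 - - -]
Op 4: note_on(84): voice 0 is free -> assigned | voices=[84 89 - - -]
Op 5: note_on(85): voice 2 is free -> assigned | voices=[84 89 85 - -]
Op 6: note_on(87): voice 3 is free -> assigned | voices=[84 89 85 87 -]
Op 7: note_on(82): voice 4 is free -> assigned | voices=[84 89 85 87 82]
Op 8: note_on(78): all voices busy, STEAL voice 1 (pitch 89, oldest) -> assign | voices=[84 78 85 87 82]
Op 9: note_off(87): free voice 3 | voices=[84 78 85 - 82]
Op 10: note_on(67): voice 3 is free -> assigned | voices=[84 78 85 67 82]

Answer: 2 1 4 0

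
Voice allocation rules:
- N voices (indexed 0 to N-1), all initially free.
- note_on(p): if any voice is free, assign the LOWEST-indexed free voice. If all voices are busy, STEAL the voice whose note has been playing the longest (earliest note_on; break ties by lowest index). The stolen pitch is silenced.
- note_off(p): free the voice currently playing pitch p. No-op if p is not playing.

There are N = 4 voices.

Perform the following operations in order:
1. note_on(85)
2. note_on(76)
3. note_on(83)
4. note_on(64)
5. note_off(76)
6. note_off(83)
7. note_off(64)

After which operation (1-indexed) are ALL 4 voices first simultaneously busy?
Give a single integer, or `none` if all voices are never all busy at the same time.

Op 1: note_on(85): voice 0 is free -> assigned | voices=[85 - - -]
Op 2: note_on(76): voice 1 is free -> assigned | voices=[85 76 - -]
Op 3: note_on(83): voice 2 is free -> assigned | voices=[85 76 83 -]
Op 4: note_on(64): voice 3 is free -> assigned | voices=[85 76 83 64]
Op 5: note_off(76): free voice 1 | voices=[85 - 83 64]
Op 6: note_off(83): free voice 2 | voices=[85 - - 64]
Op 7: note_off(64): free voice 3 | voices=[85 - - -]

Answer: 4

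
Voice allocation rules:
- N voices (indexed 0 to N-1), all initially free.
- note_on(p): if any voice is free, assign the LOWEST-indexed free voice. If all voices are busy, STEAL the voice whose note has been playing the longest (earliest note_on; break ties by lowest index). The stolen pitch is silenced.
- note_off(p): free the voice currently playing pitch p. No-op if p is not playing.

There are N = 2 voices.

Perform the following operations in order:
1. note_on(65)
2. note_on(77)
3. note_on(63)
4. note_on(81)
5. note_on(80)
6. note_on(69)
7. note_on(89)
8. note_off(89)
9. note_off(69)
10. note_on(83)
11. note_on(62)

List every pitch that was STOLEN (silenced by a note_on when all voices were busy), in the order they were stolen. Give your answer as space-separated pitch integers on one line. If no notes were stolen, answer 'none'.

Answer: 65 77 63 81 80

Derivation:
Op 1: note_on(65): voice 0 is free -> assigned | voices=[65 -]
Op 2: note_on(77): voice 1 is free -> assigned | voices=[65 77]
Op 3: note_on(63): all voices busy, STEAL voice 0 (pitch 65, oldest) -> assign | voices=[63 77]
Op 4: note_on(81): all voices busy, STEAL voice 1 (pitch 77, oldest) -> assign | voices=[63 81]
Op 5: note_on(80): all voices busy, STEAL voice 0 (pitch 63, oldest) -> assign | voices=[80 81]
Op 6: note_on(69): all voices busy, STEAL voice 1 (pitch 81, oldest) -> assign | voices=[80 69]
Op 7: note_on(89): all voices busy, STEAL voice 0 (pitch 80, oldest) -> assign | voices=[89 69]
Op 8: note_off(89): free voice 0 | voices=[- 69]
Op 9: note_off(69): free voice 1 | voices=[- -]
Op 10: note_on(83): voice 0 is free -> assigned | voices=[83 -]
Op 11: note_on(62): voice 1 is free -> assigned | voices=[83 62]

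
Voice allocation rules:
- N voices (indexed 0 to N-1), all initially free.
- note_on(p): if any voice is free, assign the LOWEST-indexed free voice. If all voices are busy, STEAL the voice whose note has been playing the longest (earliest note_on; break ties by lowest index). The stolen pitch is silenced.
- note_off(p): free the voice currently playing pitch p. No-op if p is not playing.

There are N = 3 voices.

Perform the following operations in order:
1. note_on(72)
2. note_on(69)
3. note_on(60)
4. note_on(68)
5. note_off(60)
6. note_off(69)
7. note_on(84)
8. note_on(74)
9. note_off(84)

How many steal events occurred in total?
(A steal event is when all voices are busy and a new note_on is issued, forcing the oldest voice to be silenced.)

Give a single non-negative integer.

Op 1: note_on(72): voice 0 is free -> assigned | voices=[72 - -]
Op 2: note_on(69): voice 1 is free -> assigned | voices=[72 69 -]
Op 3: note_on(60): voice 2 is free -> assigned | voices=[72 69 60]
Op 4: note_on(68): all voices busy, STEAL voice 0 (pitch 72, oldest) -> assign | voices=[68 69 60]
Op 5: note_off(60): free voice 2 | voices=[68 69 -]
Op 6: note_off(69): free voice 1 | voices=[68 - -]
Op 7: note_on(84): voice 1 is free -> assigned | voices=[68 84 -]
Op 8: note_on(74): voice 2 is free -> assigned | voices=[68 84 74]
Op 9: note_off(84): free voice 1 | voices=[68 - 74]

Answer: 1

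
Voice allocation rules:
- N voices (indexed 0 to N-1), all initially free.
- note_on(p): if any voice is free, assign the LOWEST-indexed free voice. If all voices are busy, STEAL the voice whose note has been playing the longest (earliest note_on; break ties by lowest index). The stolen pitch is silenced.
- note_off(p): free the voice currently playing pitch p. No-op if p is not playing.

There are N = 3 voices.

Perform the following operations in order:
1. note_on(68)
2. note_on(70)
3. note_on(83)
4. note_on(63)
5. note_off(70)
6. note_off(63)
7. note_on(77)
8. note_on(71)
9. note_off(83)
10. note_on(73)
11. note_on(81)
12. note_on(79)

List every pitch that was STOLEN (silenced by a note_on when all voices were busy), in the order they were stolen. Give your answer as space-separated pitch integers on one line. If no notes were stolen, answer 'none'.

Op 1: note_on(68): voice 0 is free -> assigned | voices=[68 - -]
Op 2: note_on(70): voice 1 is free -> assigned | voices=[68 70 -]
Op 3: note_on(83): voice 2 is free -> assigned | voices=[68 70 83]
Op 4: note_on(63): all voices busy, STEAL voice 0 (pitch 68, oldest) -> assign | voices=[63 70 83]
Op 5: note_off(70): free voice 1 | voices=[63 - 83]
Op 6: note_off(63): free voice 0 | voices=[- - 83]
Op 7: note_on(77): voice 0 is free -> assigned | voices=[77 - 83]
Op 8: note_on(71): voice 1 is free -> assigned | voices=[77 71 83]
Op 9: note_off(83): free voice 2 | voices=[77 71 -]
Op 10: note_on(73): voice 2 is free -> assigned | voices=[77 71 73]
Op 11: note_on(81): all voices busy, STEAL voice 0 (pitch 77, oldest) -> assign | voices=[81 71 73]
Op 12: note_on(79): all voices busy, STEAL voice 1 (pitch 71, oldest) -> assign | voices=[81 79 73]

Answer: 68 77 71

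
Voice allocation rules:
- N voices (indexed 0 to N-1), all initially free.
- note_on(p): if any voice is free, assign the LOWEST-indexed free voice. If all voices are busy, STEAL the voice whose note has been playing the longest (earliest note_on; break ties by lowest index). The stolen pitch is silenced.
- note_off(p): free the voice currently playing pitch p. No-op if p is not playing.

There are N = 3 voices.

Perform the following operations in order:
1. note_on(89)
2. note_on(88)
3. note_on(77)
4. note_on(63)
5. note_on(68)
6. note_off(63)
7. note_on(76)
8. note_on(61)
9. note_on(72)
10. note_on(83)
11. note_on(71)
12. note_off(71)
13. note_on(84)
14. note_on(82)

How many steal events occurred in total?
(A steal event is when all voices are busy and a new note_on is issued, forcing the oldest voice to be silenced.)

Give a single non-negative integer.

Op 1: note_on(89): voice 0 is free -> assigned | voices=[89 - -]
Op 2: note_on(88): voice 1 is free -> assigned | voices=[89 88 -]
Op 3: note_on(77): voice 2 is free -> assigned | voices=[89 88 77]
Op 4: note_on(63): all voices busy, STEAL voice 0 (pitch 89, oldest) -> assign | voices=[63 88 77]
Op 5: note_on(68): all voices busy, STEAL voice 1 (pitch 88, oldest) -> assign | voices=[63 68 77]
Op 6: note_off(63): free voice 0 | voices=[- 68 77]
Op 7: note_on(76): voice 0 is free -> assigned | voices=[76 68 77]
Op 8: note_on(61): all voices busy, STEAL voice 2 (pitch 77, oldest) -> assign | voices=[76 68 61]
Op 9: note_on(72): all voices busy, STEAL voice 1 (pitch 68, oldest) -> assign | voices=[76 72 61]
Op 10: note_on(83): all voices busy, STEAL voice 0 (pitch 76, oldest) -> assign | voices=[83 72 61]
Op 11: note_on(71): all voices busy, STEAL voice 2 (pitch 61, oldest) -> assign | voices=[83 72 71]
Op 12: note_off(71): free voice 2 | voices=[83 72 -]
Op 13: note_on(84): voice 2 is free -> assigned | voices=[83 72 84]
Op 14: note_on(82): all voices busy, STEAL voice 1 (pitch 72, oldest) -> assign | voices=[83 82 84]

Answer: 7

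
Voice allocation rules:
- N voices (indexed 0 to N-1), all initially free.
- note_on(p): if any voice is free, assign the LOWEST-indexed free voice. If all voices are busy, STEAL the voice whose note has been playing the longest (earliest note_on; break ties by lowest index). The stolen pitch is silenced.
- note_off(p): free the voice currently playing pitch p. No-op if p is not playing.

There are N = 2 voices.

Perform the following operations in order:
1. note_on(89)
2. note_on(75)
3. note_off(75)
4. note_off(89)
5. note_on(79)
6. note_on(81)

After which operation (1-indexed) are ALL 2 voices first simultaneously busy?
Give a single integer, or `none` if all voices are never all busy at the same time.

Op 1: note_on(89): voice 0 is free -> assigned | voices=[89 -]
Op 2: note_on(75): voice 1 is free -> assigned | voices=[89 75]
Op 3: note_off(75): free voice 1 | voices=[89 -]
Op 4: note_off(89): free voice 0 | voices=[- -]
Op 5: note_on(79): voice 0 is free -> assigned | voices=[79 -]
Op 6: note_on(81): voice 1 is free -> assigned | voices=[79 81]

Answer: 2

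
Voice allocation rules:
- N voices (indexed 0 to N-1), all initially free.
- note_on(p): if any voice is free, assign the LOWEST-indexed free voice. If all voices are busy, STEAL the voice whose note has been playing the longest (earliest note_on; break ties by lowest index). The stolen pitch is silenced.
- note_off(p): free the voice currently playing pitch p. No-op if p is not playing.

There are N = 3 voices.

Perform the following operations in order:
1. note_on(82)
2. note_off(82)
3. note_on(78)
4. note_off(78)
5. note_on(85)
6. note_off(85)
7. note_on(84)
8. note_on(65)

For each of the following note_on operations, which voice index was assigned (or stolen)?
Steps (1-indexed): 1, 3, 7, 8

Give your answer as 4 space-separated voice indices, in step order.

Answer: 0 0 0 1

Derivation:
Op 1: note_on(82): voice 0 is free -> assigned | voices=[82 - -]
Op 2: note_off(82): free voice 0 | voices=[- - -]
Op 3: note_on(78): voice 0 is free -> assigned | voices=[78 - -]
Op 4: note_off(78): free voice 0 | voices=[- - -]
Op 5: note_on(85): voice 0 is free -> assigned | voices=[85 - -]
Op 6: note_off(85): free voice 0 | voices=[- - -]
Op 7: note_on(84): voice 0 is free -> assigned | voices=[84 - -]
Op 8: note_on(65): voice 1 is free -> assigned | voices=[84 65 -]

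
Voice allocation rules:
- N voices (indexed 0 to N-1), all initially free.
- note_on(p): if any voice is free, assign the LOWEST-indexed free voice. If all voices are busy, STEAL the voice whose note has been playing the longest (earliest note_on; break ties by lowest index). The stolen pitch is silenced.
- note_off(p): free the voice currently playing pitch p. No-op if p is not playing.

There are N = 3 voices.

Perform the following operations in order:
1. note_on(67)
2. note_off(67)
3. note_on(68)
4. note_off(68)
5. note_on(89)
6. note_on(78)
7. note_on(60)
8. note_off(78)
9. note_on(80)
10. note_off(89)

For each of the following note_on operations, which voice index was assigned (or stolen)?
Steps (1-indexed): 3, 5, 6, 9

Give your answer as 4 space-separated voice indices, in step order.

Op 1: note_on(67): voice 0 is free -> assigned | voices=[67 - -]
Op 2: note_off(67): free voice 0 | voices=[- - -]
Op 3: note_on(68): voice 0 is free -> assigned | voices=[68 - -]
Op 4: note_off(68): free voice 0 | voices=[- - -]
Op 5: note_on(89): voice 0 is free -> assigned | voices=[89 - -]
Op 6: note_on(78): voice 1 is free -> assigned | voices=[89 78 -]
Op 7: note_on(60): voice 2 is free -> assigned | voices=[89 78 60]
Op 8: note_off(78): free voice 1 | voices=[89 - 60]
Op 9: note_on(80): voice 1 is free -> assigned | voices=[89 80 60]
Op 10: note_off(89): free voice 0 | voices=[- 80 60]

Answer: 0 0 1 1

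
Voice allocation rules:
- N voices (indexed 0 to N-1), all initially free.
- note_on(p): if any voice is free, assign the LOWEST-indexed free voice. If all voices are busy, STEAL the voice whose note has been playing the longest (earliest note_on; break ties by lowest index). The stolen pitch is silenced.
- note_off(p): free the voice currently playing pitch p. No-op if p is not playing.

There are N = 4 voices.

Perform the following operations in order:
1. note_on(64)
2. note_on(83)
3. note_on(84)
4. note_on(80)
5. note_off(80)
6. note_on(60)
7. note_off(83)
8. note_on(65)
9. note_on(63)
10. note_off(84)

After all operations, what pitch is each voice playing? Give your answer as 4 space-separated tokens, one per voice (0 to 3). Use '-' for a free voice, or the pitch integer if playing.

Answer: 63 65 - 60

Derivation:
Op 1: note_on(64): voice 0 is free -> assigned | voices=[64 - - -]
Op 2: note_on(83): voice 1 is free -> assigned | voices=[64 83 - -]
Op 3: note_on(84): voice 2 is free -> assigned | voices=[64 83 84 -]
Op 4: note_on(80): voice 3 is free -> assigned | voices=[64 83 84 80]
Op 5: note_off(80): free voice 3 | voices=[64 83 84 -]
Op 6: note_on(60): voice 3 is free -> assigned | voices=[64 83 84 60]
Op 7: note_off(83): free voice 1 | voices=[64 - 84 60]
Op 8: note_on(65): voice 1 is free -> assigned | voices=[64 65 84 60]
Op 9: note_on(63): all voices busy, STEAL voice 0 (pitch 64, oldest) -> assign | voices=[63 65 84 60]
Op 10: note_off(84): free voice 2 | voices=[63 65 - 60]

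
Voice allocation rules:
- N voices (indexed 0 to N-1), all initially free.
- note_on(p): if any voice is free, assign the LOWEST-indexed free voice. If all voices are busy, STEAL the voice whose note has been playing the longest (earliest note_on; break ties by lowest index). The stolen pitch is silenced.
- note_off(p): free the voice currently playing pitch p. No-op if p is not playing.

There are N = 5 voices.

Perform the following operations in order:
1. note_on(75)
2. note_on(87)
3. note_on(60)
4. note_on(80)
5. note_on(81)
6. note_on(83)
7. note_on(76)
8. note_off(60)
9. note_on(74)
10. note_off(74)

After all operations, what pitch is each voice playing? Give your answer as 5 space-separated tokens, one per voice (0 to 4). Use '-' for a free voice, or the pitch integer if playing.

Answer: 83 76 - 80 81

Derivation:
Op 1: note_on(75): voice 0 is free -> assigned | voices=[75 - - - -]
Op 2: note_on(87): voice 1 is free -> assigned | voices=[75 87 - - -]
Op 3: note_on(60): voice 2 is free -> assigned | voices=[75 87 60 - -]
Op 4: note_on(80): voice 3 is free -> assigned | voices=[75 87 60 80 -]
Op 5: note_on(81): voice 4 is free -> assigned | voices=[75 87 60 80 81]
Op 6: note_on(83): all voices busy, STEAL voice 0 (pitch 75, oldest) -> assign | voices=[83 87 60 80 81]
Op 7: note_on(76): all voices busy, STEAL voice 1 (pitch 87, oldest) -> assign | voices=[83 76 60 80 81]
Op 8: note_off(60): free voice 2 | voices=[83 76 - 80 81]
Op 9: note_on(74): voice 2 is free -> assigned | voices=[83 76 74 80 81]
Op 10: note_off(74): free voice 2 | voices=[83 76 - 80 81]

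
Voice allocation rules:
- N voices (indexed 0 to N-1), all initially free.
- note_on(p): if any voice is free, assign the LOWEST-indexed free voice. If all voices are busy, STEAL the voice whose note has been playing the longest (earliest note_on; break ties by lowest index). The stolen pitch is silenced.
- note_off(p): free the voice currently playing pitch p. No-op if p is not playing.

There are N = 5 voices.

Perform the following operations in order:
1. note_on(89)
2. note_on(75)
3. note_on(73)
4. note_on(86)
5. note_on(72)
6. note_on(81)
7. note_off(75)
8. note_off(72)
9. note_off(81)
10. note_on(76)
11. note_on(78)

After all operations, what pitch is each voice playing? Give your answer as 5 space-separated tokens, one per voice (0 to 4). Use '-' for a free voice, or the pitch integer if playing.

Answer: 76 78 73 86 -

Derivation:
Op 1: note_on(89): voice 0 is free -> assigned | voices=[89 - - - -]
Op 2: note_on(75): voice 1 is free -> assigned | voices=[89 75 - - -]
Op 3: note_on(73): voice 2 is free -> assigned | voices=[89 75 73 - -]
Op 4: note_on(86): voice 3 is free -> assigned | voices=[89 75 73 86 -]
Op 5: note_on(72): voice 4 is free -> assigned | voices=[89 75 73 86 72]
Op 6: note_on(81): all voices busy, STEAL voice 0 (pitch 89, oldest) -> assign | voices=[81 75 73 86 72]
Op 7: note_off(75): free voice 1 | voices=[81 - 73 86 72]
Op 8: note_off(72): free voice 4 | voices=[81 - 73 86 -]
Op 9: note_off(81): free voice 0 | voices=[- - 73 86 -]
Op 10: note_on(76): voice 0 is free -> assigned | voices=[76 - 73 86 -]
Op 11: note_on(78): voice 1 is free -> assigned | voices=[76 78 73 86 -]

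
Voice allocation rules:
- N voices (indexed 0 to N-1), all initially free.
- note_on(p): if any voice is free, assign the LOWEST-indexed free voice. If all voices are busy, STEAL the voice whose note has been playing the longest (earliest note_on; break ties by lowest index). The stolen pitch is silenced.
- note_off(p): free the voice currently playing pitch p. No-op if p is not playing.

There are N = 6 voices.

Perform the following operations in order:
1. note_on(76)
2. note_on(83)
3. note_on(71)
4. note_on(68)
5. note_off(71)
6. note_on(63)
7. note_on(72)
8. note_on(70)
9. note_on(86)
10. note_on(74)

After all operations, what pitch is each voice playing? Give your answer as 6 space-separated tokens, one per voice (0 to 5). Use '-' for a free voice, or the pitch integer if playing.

Op 1: note_on(76): voice 0 is free -> assigned | voices=[76 - - - - -]
Op 2: note_on(83): voice 1 is free -> assigned | voices=[76 83 - - - -]
Op 3: note_on(71): voice 2 is free -> assigned | voices=[76 83 71 - - -]
Op 4: note_on(68): voice 3 is free -> assigned | voices=[76 83 71 68 - -]
Op 5: note_off(71): free voice 2 | voices=[76 83 - 68 - -]
Op 6: note_on(63): voice 2 is free -> assigned | voices=[76 83 63 68 - -]
Op 7: note_on(72): voice 4 is free -> assigned | voices=[76 83 63 68 72 -]
Op 8: note_on(70): voice 5 is free -> assigned | voices=[76 83 63 68 72 70]
Op 9: note_on(86): all voices busy, STEAL voice 0 (pitch 76, oldest) -> assign | voices=[86 83 63 68 72 70]
Op 10: note_on(74): all voices busy, STEAL voice 1 (pitch 83, oldest) -> assign | voices=[86 74 63 68 72 70]

Answer: 86 74 63 68 72 70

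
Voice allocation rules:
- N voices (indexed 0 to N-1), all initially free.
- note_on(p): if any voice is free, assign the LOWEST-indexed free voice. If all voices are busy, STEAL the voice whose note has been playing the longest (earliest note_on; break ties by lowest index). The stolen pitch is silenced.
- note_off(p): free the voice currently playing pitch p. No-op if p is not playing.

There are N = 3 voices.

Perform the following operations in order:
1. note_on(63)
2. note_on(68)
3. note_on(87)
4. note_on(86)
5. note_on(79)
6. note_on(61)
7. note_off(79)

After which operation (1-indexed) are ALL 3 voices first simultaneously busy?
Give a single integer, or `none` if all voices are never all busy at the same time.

Op 1: note_on(63): voice 0 is free -> assigned | voices=[63 - -]
Op 2: note_on(68): voice 1 is free -> assigned | voices=[63 68 -]
Op 3: note_on(87): voice 2 is free -> assigned | voices=[63 68 87]
Op 4: note_on(86): all voices busy, STEAL voice 0 (pitch 63, oldest) -> assign | voices=[86 68 87]
Op 5: note_on(79): all voices busy, STEAL voice 1 (pitch 68, oldest) -> assign | voices=[86 79 87]
Op 6: note_on(61): all voices busy, STEAL voice 2 (pitch 87, oldest) -> assign | voices=[86 79 61]
Op 7: note_off(79): free voice 1 | voices=[86 - 61]

Answer: 3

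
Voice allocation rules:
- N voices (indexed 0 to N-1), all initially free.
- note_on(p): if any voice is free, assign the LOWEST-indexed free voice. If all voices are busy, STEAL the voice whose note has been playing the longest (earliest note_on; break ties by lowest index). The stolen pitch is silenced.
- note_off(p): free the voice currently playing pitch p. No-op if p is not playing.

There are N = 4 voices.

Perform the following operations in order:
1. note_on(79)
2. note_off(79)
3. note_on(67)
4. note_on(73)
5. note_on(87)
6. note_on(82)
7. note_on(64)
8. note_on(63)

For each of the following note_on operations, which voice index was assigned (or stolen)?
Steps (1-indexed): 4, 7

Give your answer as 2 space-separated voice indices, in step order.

Op 1: note_on(79): voice 0 is free -> assigned | voices=[79 - - -]
Op 2: note_off(79): free voice 0 | voices=[- - - -]
Op 3: note_on(67): voice 0 is free -> assigned | voices=[67 - - -]
Op 4: note_on(73): voice 1 is free -> assigned | voices=[67 73 - -]
Op 5: note_on(87): voice 2 is free -> assigned | voices=[67 73 87 -]
Op 6: note_on(82): voice 3 is free -> assigned | voices=[67 73 87 82]
Op 7: note_on(64): all voices busy, STEAL voice 0 (pitch 67, oldest) -> assign | voices=[64 73 87 82]
Op 8: note_on(63): all voices busy, STEAL voice 1 (pitch 73, oldest) -> assign | voices=[64 63 87 82]

Answer: 1 0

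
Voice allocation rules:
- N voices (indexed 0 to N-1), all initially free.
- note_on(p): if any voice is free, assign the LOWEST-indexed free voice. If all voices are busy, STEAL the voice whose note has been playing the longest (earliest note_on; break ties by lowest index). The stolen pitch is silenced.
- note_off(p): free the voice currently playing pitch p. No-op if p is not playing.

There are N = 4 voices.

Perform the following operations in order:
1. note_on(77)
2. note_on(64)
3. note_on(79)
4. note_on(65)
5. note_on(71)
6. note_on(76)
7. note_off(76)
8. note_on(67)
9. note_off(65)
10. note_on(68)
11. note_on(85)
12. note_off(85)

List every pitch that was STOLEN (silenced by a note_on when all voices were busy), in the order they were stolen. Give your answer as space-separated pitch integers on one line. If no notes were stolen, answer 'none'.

Op 1: note_on(77): voice 0 is free -> assigned | voices=[77 - - -]
Op 2: note_on(64): voice 1 is free -> assigned | voices=[77 64 - -]
Op 3: note_on(79): voice 2 is free -> assigned | voices=[77 64 79 -]
Op 4: note_on(65): voice 3 is free -> assigned | voices=[77 64 79 65]
Op 5: note_on(71): all voices busy, STEAL voice 0 (pitch 77, oldest) -> assign | voices=[71 64 79 65]
Op 6: note_on(76): all voices busy, STEAL voice 1 (pitch 64, oldest) -> assign | voices=[71 76 79 65]
Op 7: note_off(76): free voice 1 | voices=[71 - 79 65]
Op 8: note_on(67): voice 1 is free -> assigned | voices=[71 67 79 65]
Op 9: note_off(65): free voice 3 | voices=[71 67 79 -]
Op 10: note_on(68): voice 3 is free -> assigned | voices=[71 67 79 68]
Op 11: note_on(85): all voices busy, STEAL voice 2 (pitch 79, oldest) -> assign | voices=[71 67 85 68]
Op 12: note_off(85): free voice 2 | voices=[71 67 - 68]

Answer: 77 64 79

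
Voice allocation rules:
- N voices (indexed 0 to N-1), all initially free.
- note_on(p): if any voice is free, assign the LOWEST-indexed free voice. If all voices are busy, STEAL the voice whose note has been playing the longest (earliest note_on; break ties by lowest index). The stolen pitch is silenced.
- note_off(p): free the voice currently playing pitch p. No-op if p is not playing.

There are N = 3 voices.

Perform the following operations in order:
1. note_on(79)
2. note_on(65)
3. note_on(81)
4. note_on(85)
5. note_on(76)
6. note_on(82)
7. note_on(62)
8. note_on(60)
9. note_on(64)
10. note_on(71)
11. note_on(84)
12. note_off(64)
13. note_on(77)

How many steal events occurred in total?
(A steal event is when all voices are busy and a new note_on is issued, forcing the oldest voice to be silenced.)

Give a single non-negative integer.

Op 1: note_on(79): voice 0 is free -> assigned | voices=[79 - -]
Op 2: note_on(65): voice 1 is free -> assigned | voices=[79 65 -]
Op 3: note_on(81): voice 2 is free -> assigned | voices=[79 65 81]
Op 4: note_on(85): all voices busy, STEAL voice 0 (pitch 79, oldest) -> assign | voices=[85 65 81]
Op 5: note_on(76): all voices busy, STEAL voice 1 (pitch 65, oldest) -> assign | voices=[85 76 81]
Op 6: note_on(82): all voices busy, STEAL voice 2 (pitch 81, oldest) -> assign | voices=[85 76 82]
Op 7: note_on(62): all voices busy, STEAL voice 0 (pitch 85, oldest) -> assign | voices=[62 76 82]
Op 8: note_on(60): all voices busy, STEAL voice 1 (pitch 76, oldest) -> assign | voices=[62 60 82]
Op 9: note_on(64): all voices busy, STEAL voice 2 (pitch 82, oldest) -> assign | voices=[62 60 64]
Op 10: note_on(71): all voices busy, STEAL voice 0 (pitch 62, oldest) -> assign | voices=[71 60 64]
Op 11: note_on(84): all voices busy, STEAL voice 1 (pitch 60, oldest) -> assign | voices=[71 84 64]
Op 12: note_off(64): free voice 2 | voices=[71 84 -]
Op 13: note_on(77): voice 2 is free -> assigned | voices=[71 84 77]

Answer: 8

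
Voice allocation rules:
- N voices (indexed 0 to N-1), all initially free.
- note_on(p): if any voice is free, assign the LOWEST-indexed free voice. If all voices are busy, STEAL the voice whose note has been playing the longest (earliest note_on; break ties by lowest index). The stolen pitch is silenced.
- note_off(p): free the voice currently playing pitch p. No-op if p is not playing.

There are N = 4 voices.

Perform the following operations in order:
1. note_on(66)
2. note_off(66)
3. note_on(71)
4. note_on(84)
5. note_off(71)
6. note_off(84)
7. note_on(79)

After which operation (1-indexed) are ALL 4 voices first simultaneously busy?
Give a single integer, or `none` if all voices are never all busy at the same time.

Op 1: note_on(66): voice 0 is free -> assigned | voices=[66 - - -]
Op 2: note_off(66): free voice 0 | voices=[- - - -]
Op 3: note_on(71): voice 0 is free -> assigned | voices=[71 - - -]
Op 4: note_on(84): voice 1 is free -> assigned | voices=[71 84 - -]
Op 5: note_off(71): free voice 0 | voices=[- 84 - -]
Op 6: note_off(84): free voice 1 | voices=[- - - -]
Op 7: note_on(79): voice 0 is free -> assigned | voices=[79 - - -]

Answer: none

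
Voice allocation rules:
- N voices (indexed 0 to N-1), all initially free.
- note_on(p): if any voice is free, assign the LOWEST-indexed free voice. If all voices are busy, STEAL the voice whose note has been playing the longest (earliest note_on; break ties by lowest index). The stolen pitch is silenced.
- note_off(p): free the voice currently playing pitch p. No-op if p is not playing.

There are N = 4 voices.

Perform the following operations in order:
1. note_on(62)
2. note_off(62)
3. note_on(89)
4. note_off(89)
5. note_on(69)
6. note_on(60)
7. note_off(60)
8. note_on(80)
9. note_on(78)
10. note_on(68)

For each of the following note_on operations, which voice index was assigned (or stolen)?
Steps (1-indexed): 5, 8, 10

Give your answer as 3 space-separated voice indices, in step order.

Op 1: note_on(62): voice 0 is free -> assigned | voices=[62 - - -]
Op 2: note_off(62): free voice 0 | voices=[- - - -]
Op 3: note_on(89): voice 0 is free -> assigned | voices=[89 - - -]
Op 4: note_off(89): free voice 0 | voices=[- - - -]
Op 5: note_on(69): voice 0 is free -> assigned | voices=[69 - - -]
Op 6: note_on(60): voice 1 is free -> assigned | voices=[69 60 - -]
Op 7: note_off(60): free voice 1 | voices=[69 - - -]
Op 8: note_on(80): voice 1 is free -> assigned | voices=[69 80 - -]
Op 9: note_on(78): voice 2 is free -> assigned | voices=[69 80 78 -]
Op 10: note_on(68): voice 3 is free -> assigned | voices=[69 80 78 68]

Answer: 0 1 3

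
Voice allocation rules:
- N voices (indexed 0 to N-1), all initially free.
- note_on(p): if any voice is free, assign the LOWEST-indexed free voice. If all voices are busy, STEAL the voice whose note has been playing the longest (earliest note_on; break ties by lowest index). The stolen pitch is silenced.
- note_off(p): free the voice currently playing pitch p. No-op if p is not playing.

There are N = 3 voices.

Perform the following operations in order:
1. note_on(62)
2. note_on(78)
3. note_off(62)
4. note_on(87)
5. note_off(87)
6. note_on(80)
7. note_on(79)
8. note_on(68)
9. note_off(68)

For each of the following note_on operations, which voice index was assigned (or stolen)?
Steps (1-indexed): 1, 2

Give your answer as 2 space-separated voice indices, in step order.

Op 1: note_on(62): voice 0 is free -> assigned | voices=[62 - -]
Op 2: note_on(78): voice 1 is free -> assigned | voices=[62 78 -]
Op 3: note_off(62): free voice 0 | voices=[- 78 -]
Op 4: note_on(87): voice 0 is free -> assigned | voices=[87 78 -]
Op 5: note_off(87): free voice 0 | voices=[- 78 -]
Op 6: note_on(80): voice 0 is free -> assigned | voices=[80 78 -]
Op 7: note_on(79): voice 2 is free -> assigned | voices=[80 78 79]
Op 8: note_on(68): all voices busy, STEAL voice 1 (pitch 78, oldest) -> assign | voices=[80 68 79]
Op 9: note_off(68): free voice 1 | voices=[80 - 79]

Answer: 0 1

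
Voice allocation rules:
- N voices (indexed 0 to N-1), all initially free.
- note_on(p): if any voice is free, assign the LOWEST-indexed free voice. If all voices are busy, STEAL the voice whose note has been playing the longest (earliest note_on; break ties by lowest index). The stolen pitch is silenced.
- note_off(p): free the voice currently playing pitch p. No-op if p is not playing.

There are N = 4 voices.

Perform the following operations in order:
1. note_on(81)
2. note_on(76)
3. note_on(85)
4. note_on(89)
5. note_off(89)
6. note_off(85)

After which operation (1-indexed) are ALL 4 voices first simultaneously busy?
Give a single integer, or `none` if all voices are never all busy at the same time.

Op 1: note_on(81): voice 0 is free -> assigned | voices=[81 - - -]
Op 2: note_on(76): voice 1 is free -> assigned | voices=[81 76 - -]
Op 3: note_on(85): voice 2 is free -> assigned | voices=[81 76 85 -]
Op 4: note_on(89): voice 3 is free -> assigned | voices=[81 76 85 89]
Op 5: note_off(89): free voice 3 | voices=[81 76 85 -]
Op 6: note_off(85): free voice 2 | voices=[81 76 - -]

Answer: 4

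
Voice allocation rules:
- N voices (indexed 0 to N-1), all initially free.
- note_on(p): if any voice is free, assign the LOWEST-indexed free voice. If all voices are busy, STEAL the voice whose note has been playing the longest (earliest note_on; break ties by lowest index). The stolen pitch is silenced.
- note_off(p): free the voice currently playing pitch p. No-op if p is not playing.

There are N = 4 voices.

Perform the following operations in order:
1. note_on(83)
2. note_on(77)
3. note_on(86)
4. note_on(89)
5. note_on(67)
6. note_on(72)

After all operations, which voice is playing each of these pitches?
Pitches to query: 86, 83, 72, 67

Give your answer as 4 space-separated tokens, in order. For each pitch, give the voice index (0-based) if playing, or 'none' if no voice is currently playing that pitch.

Answer: 2 none 1 0

Derivation:
Op 1: note_on(83): voice 0 is free -> assigned | voices=[83 - - -]
Op 2: note_on(77): voice 1 is free -> assigned | voices=[83 77 - -]
Op 3: note_on(86): voice 2 is free -> assigned | voices=[83 77 86 -]
Op 4: note_on(89): voice 3 is free -> assigned | voices=[83 77 86 89]
Op 5: note_on(67): all voices busy, STEAL voice 0 (pitch 83, oldest) -> assign | voices=[67 77 86 89]
Op 6: note_on(72): all voices busy, STEAL voice 1 (pitch 77, oldest) -> assign | voices=[67 72 86 89]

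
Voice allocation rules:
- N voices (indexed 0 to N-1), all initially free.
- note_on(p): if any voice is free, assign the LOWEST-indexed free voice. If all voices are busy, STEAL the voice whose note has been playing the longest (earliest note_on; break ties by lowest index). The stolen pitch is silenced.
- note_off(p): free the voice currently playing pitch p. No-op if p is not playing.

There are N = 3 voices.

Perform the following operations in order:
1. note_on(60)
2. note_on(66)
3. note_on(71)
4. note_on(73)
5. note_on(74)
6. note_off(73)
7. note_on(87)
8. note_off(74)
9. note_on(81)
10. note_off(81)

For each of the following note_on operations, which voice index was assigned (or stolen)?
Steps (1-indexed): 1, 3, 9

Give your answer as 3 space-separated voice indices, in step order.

Op 1: note_on(60): voice 0 is free -> assigned | voices=[60 - -]
Op 2: note_on(66): voice 1 is free -> assigned | voices=[60 66 -]
Op 3: note_on(71): voice 2 is free -> assigned | voices=[60 66 71]
Op 4: note_on(73): all voices busy, STEAL voice 0 (pitch 60, oldest) -> assign | voices=[73 66 71]
Op 5: note_on(74): all voices busy, STEAL voice 1 (pitch 66, oldest) -> assign | voices=[73 74 71]
Op 6: note_off(73): free voice 0 | voices=[- 74 71]
Op 7: note_on(87): voice 0 is free -> assigned | voices=[87 74 71]
Op 8: note_off(74): free voice 1 | voices=[87 - 71]
Op 9: note_on(81): voice 1 is free -> assigned | voices=[87 81 71]
Op 10: note_off(81): free voice 1 | voices=[87 - 71]

Answer: 0 2 1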